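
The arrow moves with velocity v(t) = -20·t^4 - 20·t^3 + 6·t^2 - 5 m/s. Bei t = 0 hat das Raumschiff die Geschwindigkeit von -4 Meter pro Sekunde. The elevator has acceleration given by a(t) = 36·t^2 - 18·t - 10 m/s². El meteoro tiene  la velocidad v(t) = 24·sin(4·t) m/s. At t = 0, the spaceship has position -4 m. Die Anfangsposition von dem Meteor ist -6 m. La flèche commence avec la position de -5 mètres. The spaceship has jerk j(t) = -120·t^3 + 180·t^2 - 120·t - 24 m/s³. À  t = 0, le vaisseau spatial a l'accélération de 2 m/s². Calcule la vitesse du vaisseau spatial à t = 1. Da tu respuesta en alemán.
Ausgehend von dem Ruck j(t) = -120·t^3 + 180·t^2 - 120·t - 24, nehmen wir 2 Stammfunktionen. Mit ∫j(t)dt und Anwendung von a(0) = 2, finden wir a(t) = -30·t^4 + 60·t^3 - 60·t^2 - 24·t + 2. Das Integral von der Beschleunigung ist die Geschwindigkeit. Mit v(0) = -4 erhalten wir v(t) = -6·t^5 + 15·t^4 - 20·t^3 - 12·t^2 + 2·t - 4. Aus der Gleichung für die Geschwindigkeit v(t) = -6·t^5 + 15·t^4 - 20·t^3 - 12·t^2 + 2·t - 4, setzen wir t = 1 ein und erhalten v = -25.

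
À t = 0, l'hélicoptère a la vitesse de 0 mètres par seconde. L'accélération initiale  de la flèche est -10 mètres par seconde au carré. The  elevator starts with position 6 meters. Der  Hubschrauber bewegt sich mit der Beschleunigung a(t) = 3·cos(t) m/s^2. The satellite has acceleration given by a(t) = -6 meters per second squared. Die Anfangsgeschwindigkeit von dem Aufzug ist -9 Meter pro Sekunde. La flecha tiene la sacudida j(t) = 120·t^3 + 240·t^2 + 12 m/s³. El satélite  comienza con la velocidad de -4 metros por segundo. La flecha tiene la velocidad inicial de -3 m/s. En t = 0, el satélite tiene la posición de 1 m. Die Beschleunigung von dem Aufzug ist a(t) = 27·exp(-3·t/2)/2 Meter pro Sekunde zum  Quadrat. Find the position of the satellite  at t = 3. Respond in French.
En partant de l'accélération a(t) = -6, nous prenons 2 primitives. L'intégrale de l'accélération est la vitesse. En utilisant v(0) = -4, nous obtenons v(t) = -6·t - 4. En intégrant la vitesse et en utilisant la condition initiale x(0) = 1, nous obtenons x(t) = -3·t^2 - 4·t + 1. Nous avons la position x(t) = -3·t^2 - 4·t + 1. En substituant t = 3: x(3) = -38.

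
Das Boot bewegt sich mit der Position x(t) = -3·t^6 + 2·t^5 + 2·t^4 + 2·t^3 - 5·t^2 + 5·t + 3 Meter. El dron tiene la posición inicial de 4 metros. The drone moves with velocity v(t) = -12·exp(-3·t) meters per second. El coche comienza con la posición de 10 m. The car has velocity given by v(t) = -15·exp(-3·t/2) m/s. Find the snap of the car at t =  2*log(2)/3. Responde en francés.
En partant de la vitesse v(t) = -15·exp(-3·t/2), nous prenons 3 dérivées. En prenant d/dt de v(t), nous trouvons a(t) = 45·exp(-3·t/2)/2. La dérivée de l'accélération donne le jerk: j(t) = -135·exp(-3·t/2)/4. En prenant d/dt de j(t), nous trouvons s(t) = 405·exp(-3·t/2)/8. Nous avons le snap s(t) = 405·exp(-3·t/2)/8. En substituant t = 2*log(2)/3: s(2*log(2)/3) = 405/16.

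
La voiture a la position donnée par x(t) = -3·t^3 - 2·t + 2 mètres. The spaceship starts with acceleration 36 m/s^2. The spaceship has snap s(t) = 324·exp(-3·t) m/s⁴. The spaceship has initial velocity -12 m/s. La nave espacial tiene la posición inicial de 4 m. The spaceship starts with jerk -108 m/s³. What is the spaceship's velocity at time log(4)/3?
We must find the integral of our snap equation s(t) = 324·exp(-3·t) 3 times. The integral of snap, with j(0) = -108, gives jerk: j(t) = -108·exp(-3·t). Integrating jerk and using the initial condition a(0) = 36, we get a(t) = 36·exp(-3·t). Taking ∫a(t)dt and applying v(0) = -12, we find v(t) = -12·exp(-3·t). From the given velocity equation v(t) = -12·exp(-3·t), we substitute t = log(4)/3 to get v = -3.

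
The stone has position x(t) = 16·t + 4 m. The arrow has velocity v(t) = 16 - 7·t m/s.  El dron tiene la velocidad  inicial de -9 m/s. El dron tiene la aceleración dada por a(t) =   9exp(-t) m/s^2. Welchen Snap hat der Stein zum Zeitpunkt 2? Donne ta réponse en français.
En partant de la position x(t) = 16·t + 4, nous prenons 4 dérivées. La dérivée de la position donne la vitesse: v(t) = 16. La dérivée de la vitesse donne l'accélération: a(t) = 0. En prenant d/dt de a(t), nous trouvons j(t) = 0. En prenant d/dt de j(t), nous trouvons s(t) = 0. De l'équation du snap s(t) = 0, nous substituons t = 2 pour obtenir s = 0.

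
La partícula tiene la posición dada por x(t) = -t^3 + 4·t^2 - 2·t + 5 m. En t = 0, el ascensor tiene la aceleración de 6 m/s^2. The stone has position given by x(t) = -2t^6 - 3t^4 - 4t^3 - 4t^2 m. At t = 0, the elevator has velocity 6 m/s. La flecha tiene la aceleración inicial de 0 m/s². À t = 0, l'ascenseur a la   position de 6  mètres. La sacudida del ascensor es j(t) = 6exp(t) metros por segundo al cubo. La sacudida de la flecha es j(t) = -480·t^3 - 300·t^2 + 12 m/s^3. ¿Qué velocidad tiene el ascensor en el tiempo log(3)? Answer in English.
To solve this, we need to take 2 integrals of our jerk equation j(t) = 6·exp(t). The antiderivative of jerk is acceleration. Using a(0) = 6, we get a(t) = 6·exp(t). Taking ∫a(t)dt and applying v(0) = 6, we find v(t) = 6·exp(t). From the given velocity equation v(t) = 6·exp(t), we substitute t = log(3) to get v = 18.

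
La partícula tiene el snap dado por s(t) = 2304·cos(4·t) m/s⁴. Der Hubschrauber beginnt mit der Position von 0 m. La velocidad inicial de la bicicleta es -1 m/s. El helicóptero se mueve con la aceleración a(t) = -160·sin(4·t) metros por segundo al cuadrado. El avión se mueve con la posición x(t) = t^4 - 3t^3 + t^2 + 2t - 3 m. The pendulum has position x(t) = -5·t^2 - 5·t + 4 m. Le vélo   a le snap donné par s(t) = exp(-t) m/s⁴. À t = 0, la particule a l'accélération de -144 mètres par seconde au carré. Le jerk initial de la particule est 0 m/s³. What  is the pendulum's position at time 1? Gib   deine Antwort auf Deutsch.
Aus der Gleichung für die Position x(t) = -5·t^2 - 5·t + 4, setzen wir t = 1 ein und erhalten x = -6.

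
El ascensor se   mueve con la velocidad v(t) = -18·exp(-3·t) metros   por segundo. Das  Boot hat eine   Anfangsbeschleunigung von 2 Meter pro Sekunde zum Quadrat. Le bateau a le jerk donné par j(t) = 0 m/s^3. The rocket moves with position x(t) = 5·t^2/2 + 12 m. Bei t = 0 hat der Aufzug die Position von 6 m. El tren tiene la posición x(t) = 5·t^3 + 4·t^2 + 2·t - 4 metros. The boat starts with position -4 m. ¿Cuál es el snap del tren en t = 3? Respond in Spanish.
Partiendo de la posición x(t) = 5·t^3 + 4·t^2 + 2·t - 4, tomamos 4 derivadas. Tomando d/dt de x(t), encontramos v(t) = 15·t^2 + 8·t + 2. Derivando la velocidad, obtenemos la aceleración: a(t) = 30·t + 8. La derivada de la aceleración da la sacudida: j(t) = 30. Tomando d/dt de j(t), encontramos s(t) = 0. De la ecuación del snap s(t) = 0, sustituimos t = 3 para obtener s = 0.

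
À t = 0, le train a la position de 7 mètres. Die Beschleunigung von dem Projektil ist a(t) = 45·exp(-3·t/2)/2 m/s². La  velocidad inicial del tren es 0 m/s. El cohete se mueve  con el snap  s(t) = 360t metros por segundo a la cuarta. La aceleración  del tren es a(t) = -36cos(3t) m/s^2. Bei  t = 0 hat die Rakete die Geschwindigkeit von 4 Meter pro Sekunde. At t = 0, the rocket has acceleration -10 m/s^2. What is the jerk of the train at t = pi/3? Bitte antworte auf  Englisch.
Starting from acceleration a(t) = -36·cos(3·t), we take 1 derivative. Differentiating acceleration, we get jerk: j(t) = 108·sin(3·t). We have jerk j(t) = 108·sin(3·t). Substituting t = pi/3: j(pi/3) = 0.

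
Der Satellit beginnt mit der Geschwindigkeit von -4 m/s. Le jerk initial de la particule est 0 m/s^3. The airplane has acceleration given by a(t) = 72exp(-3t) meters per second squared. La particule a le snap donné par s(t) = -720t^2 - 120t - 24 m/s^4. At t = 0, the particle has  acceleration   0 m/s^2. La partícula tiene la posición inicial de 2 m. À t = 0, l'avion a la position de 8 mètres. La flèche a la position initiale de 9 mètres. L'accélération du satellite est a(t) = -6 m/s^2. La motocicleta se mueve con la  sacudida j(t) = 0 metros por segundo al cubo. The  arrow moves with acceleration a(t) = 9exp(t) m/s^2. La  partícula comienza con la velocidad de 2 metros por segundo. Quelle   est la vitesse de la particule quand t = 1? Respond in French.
Nous devons intégrer notre équation du snap s(t) = -720·t^2 - 120·t - 24 3 fois. En prenant ∫s(t)dt et en appliquant j(0) = 0, nous trouvons j(t) = 12·t·(-20·t^2 - 5·t - 2). La primitive du jerk est l'accélération. En utilisant a(0) = 0, nous obtenons a(t) = t^2·(-60·t^2 - 20·t - 12). La primitive de l'accélération, avec v(0) = 2, donne la vitesse: v(t) = -12·t^5 - 5·t^4 - 4·t^3 + 2. De l'équation de la vitesse v(t) = -12·t^5 - 5·t^4 - 4·t^3 + 2, nous substituons t = 1 pour obtenir v = -19.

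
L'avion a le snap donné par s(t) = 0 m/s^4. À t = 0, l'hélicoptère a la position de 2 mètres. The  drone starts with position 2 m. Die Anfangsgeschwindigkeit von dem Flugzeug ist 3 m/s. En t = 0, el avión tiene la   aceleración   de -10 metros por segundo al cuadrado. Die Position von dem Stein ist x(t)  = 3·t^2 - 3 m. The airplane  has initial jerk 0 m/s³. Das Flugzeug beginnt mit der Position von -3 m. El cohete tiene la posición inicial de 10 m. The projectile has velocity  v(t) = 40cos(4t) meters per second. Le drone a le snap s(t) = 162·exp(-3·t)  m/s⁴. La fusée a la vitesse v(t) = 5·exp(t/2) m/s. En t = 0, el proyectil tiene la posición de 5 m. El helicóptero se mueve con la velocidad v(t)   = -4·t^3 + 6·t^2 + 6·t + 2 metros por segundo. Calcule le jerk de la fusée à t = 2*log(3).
Nous devons dériver notre équation de la vitesse v(t) = 5·exp(t/2) 2 fois. En prenant d/dt de v(t), nous trouvons a(t) = 5·exp(t/2)/2. La dérivée de l'accélération donne le jerk: j(t) = 5·exp(t/2)/4. Nous avons le jerk j(t) = 5·exp(t/2)/4. En substituant t = 2*log(3): j(2*log(3)) = 15/4.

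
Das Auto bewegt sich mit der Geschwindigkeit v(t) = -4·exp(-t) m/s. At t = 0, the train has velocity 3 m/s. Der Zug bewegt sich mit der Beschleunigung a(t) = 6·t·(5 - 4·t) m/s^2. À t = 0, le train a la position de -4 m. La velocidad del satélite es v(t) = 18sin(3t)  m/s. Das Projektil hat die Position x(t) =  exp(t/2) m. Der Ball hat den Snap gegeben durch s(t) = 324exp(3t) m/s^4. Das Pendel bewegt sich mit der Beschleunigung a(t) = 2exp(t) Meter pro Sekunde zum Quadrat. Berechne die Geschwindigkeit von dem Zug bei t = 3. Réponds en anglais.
To solve this, we need to take 1 antiderivative of our acceleration equation a(t) = 6·t·(5 - 4·t). The antiderivative of acceleration is velocity. Using v(0) = 3, we get v(t) = -8·t^3 + 15·t^2 + 3. Using v(t) = -8·t^3 + 15·t^2 + 3 and substituting t = 3, we find v = -78.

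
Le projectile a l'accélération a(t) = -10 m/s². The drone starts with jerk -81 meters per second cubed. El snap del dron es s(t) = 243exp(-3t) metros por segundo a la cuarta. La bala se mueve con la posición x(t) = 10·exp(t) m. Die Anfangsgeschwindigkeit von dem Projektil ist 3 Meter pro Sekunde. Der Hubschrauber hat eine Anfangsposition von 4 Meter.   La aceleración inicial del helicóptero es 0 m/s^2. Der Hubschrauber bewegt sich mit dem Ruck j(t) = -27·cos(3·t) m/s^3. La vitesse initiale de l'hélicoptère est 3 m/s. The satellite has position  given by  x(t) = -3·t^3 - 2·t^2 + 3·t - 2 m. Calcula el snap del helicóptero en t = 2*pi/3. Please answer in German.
Um dies zu lösen, müssen wir 1 Ableitung unserer Gleichung für den Ruck j(t) = -27·cos(3·t) nehmen. Die Ableitung von dem Ruck ergibt den Snap: s(t) = 81·sin(3·t). Wir haben den Snap s(t) = 81·sin(3·t). Durch Einsetzen von t = 2*pi/3: s(2*pi/3) = 0.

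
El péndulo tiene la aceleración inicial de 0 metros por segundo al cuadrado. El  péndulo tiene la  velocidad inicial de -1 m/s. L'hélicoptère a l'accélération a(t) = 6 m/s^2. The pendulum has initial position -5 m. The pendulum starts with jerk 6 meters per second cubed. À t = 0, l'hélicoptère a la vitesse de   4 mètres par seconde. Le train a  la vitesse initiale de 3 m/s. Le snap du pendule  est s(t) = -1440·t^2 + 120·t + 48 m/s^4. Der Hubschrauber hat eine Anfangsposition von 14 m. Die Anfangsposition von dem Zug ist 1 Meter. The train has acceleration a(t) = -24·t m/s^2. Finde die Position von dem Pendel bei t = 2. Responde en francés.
Nous devons trouver l'intégrale de notre équation du snap s(t) = -1440·t^2 + 120·t + 48 4 fois. En intégrant le snap et en utilisant la condition initiale j(0) = 6, nous obtenons j(t) = -480·t^3 + 60·t^2 + 48·t + 6. La primitive du jerk, avec a(0) = 0, donne l'accélération: a(t) = 2·t·(-60·t^3 + 10·t^2 + 12·t + 3). L'intégrale de l'accélération est la vitesse. En utilisant v(0) = -1, nous obtenons v(t) = -24·t^5 + 5·t^4 + 8·t^3 + 3·t^2 - 1. En prenant ∫v(t)dt et en appliquant x(0) = -5, nous trouvons x(t) = -4·t^6 + t^5 + 2·t^4 + t^3 - t - 5. De l'équation de la position x(t) = -4·t^6 + t^5 + 2·t^4 + t^3 - t - 5, nous substituons t = 2 pour obtenir x = -191.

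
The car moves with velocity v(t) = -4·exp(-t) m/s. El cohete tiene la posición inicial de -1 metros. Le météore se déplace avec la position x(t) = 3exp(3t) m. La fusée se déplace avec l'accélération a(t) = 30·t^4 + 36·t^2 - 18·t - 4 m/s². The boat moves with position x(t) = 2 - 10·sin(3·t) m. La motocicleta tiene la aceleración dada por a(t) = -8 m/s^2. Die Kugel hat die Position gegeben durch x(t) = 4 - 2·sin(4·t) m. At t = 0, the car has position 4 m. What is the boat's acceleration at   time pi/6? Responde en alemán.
Um dies zu lösen, müssen wir 2 Ableitungen unserer Gleichung für die Position x(t) = 2 - 10·sin(3·t) nehmen. Durch Ableiten von der Position erhalten wir die Geschwindigkeit: v(t) = -30·cos(3·t). Die Ableitung von der Geschwindigkeit ergibt die Beschleunigung: a(t) = 90·sin(3·t). Aus der Gleichung für die Beschleunigung a(t) = 90·sin(3·t), setzen wir t = pi/6 ein und erhalten a = 90.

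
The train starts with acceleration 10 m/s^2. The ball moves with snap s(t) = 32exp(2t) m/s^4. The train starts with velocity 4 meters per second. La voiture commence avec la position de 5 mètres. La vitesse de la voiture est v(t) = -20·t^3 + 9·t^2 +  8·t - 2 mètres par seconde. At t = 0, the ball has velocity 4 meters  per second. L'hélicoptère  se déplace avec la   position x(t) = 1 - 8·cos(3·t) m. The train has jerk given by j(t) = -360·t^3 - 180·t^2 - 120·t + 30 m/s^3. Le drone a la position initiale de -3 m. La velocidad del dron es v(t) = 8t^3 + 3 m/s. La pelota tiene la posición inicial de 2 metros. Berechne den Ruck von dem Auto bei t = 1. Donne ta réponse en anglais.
To solve this, we need to take 2 derivatives of our velocity equation v(t) = -20·t^3 + 9·t^2 + 8·t - 2. Taking d/dt of v(t), we find a(t) = -60·t^2 + 18·t + 8. Differentiating acceleration, we get jerk: j(t) = 18 - 120·t. Using j(t) = 18 - 120·t and substituting t = 1, we find j = -102.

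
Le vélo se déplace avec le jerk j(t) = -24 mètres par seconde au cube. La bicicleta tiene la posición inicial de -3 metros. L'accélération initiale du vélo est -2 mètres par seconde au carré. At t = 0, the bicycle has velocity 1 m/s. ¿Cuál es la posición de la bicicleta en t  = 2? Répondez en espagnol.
Partiendo de la sacudida j(t) = -24, tomamos 3 integrales. Tomando ∫j(t)dt y aplicando a(0) = -2, encontramos a(t) = -24·t - 2. La integral de la aceleración, con v(0) = 1, da la velocidad: v(t) = -12·t^2 - 2·t + 1. La integral de la velocidad, con x(0) = -3, da la posición: x(t) = -4·t^3 - t^2 + t - 3. Usando x(t) = -4·t^3 - t^2 + t - 3 y sustituyendo t = 2, encontramos x = -37.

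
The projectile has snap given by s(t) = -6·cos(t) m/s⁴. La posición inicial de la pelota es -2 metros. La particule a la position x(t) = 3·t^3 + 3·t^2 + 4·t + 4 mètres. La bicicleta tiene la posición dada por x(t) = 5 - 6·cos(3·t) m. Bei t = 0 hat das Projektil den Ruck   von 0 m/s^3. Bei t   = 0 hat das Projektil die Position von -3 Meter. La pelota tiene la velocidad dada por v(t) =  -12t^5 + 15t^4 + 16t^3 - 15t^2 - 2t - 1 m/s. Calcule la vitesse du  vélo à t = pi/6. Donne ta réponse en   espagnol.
Para resolver esto, necesitamos tomar 1 derivada de nuestra ecuación de la posición x(t) = 5 - 6·cos(3·t). Tomando d/dt de x(t), encontramos v(t) = 18·sin(3·t). Usando v(t) = 18·sin(3·t) y sustituyendo t = pi/6, encontramos v = 18.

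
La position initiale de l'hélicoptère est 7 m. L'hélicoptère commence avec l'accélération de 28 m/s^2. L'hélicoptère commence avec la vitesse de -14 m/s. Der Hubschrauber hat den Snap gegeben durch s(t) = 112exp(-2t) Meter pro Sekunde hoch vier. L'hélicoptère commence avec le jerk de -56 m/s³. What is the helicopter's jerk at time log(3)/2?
We need to integrate our snap equation s(t) = 112·exp(-2·t) 1 time. Integrating snap and using the initial condition j(0) = -56, we get j(t) = -56·exp(-2·t). From the given jerk equation j(t) = -56·exp(-2·t), we substitute t = log(3)/2 to get j = -56/3.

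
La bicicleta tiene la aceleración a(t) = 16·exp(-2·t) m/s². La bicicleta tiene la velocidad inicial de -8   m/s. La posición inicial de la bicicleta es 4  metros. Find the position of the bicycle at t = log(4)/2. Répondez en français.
Pour résoudre ceci, nous devons prendre 2 primitives de notre équation de l'accélération a(t) = 16·exp(-2·t). La primitive de l'accélération, avec v(0) = -8, donne la vitesse: v(t) = -8·exp(-2·t). En intégrant la vitesse et en utilisant la condition initiale x(0) = 4, nous obtenons x(t) = 4·exp(-2·t). De l'équation de la position x(t) = 4·exp(-2·t), nous substituons t = log(4)/2 pour obtenir x = 1.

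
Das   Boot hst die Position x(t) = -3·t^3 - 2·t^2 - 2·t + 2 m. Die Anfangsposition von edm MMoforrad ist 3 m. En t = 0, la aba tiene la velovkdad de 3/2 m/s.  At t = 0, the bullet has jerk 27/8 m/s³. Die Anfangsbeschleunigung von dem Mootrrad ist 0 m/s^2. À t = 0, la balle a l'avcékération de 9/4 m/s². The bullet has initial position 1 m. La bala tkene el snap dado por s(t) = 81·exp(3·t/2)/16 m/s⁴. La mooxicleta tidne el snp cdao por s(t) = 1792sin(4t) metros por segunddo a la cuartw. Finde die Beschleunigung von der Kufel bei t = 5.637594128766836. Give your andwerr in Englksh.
Starting from snap s(t) = 81·exp(3·t/2)/16, we take 2 integrals. Finding the antiderivative of s(t) and using j(0) = 27/8: j(t) = 27·exp(3·t/2)/8. Integrating jerk and using the initial condition a(0) = 9/4, we get a(t) = 9·exp(3·t/2)/4. Using a(t) = 9·exp(3·t/2)/4 and substituting t = 5.637594128766836, we find a = 10586.3573570900.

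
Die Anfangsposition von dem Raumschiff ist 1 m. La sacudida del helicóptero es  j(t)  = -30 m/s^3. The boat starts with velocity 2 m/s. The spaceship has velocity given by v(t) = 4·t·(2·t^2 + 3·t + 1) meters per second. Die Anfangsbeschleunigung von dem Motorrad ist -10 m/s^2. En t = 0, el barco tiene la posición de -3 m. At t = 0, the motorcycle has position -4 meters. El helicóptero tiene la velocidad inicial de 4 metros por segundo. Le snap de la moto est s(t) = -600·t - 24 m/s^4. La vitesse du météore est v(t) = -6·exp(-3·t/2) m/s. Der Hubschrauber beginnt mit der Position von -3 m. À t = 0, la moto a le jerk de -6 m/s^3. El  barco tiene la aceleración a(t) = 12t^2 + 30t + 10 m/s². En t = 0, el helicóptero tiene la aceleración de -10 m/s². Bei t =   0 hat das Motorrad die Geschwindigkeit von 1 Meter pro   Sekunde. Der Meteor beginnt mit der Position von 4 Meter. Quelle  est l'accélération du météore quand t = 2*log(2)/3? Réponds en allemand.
Wir müssen unsere Gleichung für die Geschwindigkeit v(t) = -6·exp(-3·t/2) 1-mal ableiten. Mit d/dt von v(t) finden wir a(t) = 9·exp(-3·t/2). Mit a(t) = 9·exp(-3·t/2) und Einsetzen von t = 2*log(2)/3, finden wir a = 9/2.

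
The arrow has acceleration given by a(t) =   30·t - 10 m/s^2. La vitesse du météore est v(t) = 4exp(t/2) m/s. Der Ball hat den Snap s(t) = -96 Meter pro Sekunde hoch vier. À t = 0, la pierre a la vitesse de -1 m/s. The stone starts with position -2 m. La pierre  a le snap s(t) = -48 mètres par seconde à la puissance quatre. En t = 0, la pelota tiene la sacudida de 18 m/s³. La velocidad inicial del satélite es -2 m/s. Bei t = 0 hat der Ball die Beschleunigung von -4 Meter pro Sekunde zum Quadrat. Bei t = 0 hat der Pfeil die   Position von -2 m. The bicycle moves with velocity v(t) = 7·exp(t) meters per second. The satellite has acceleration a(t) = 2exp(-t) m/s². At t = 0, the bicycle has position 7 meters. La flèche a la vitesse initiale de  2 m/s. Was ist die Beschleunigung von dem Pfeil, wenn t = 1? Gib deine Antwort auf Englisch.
We have acceleration a(t) = 30·t - 10. Substituting t = 1: a(1) = 20.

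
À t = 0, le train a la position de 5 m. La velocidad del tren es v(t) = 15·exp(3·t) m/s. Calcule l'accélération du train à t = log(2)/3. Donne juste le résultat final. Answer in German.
a(log(2)/3) = 90.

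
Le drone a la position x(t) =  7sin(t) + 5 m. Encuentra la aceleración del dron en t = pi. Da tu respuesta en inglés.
To solve this, we need to take 2 derivatives of our position equation x(t) = 7·sin(t) + 5. The derivative of position gives velocity: v(t) = 7·cos(t). Differentiating velocity, we get acceleration: a(t) = -7·sin(t). We have acceleration a(t) = -7·sin(t). Substituting t = pi: a(pi) = 0.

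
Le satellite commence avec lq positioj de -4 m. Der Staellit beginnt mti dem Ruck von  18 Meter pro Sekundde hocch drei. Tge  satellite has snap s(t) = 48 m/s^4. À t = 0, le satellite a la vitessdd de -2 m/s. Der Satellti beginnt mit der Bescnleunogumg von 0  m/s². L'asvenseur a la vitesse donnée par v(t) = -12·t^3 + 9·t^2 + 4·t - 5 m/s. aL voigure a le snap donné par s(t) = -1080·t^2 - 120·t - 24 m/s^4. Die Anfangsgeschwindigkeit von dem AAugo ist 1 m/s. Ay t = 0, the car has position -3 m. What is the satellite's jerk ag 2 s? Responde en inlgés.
To find the answer, we compute 1 integral of s(t) = 48. The antiderivative of snap is jerk. Using j(0) = 18, we get j(t) = 48·t + 18. We have jerk j(t) = 48·t + 18. Substituting t = 2: j(2) = 114.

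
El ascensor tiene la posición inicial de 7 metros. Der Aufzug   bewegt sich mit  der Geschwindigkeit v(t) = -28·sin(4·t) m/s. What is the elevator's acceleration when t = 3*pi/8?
We must differentiate our velocity equation v(t) = -28·sin(4·t) 1 time. Differentiating velocity, we get acceleration: a(t) = -112·cos(4·t). We have acceleration a(t) = -112·cos(4·t). Substituting t = 3*pi/8: a(3*pi/8) = 0.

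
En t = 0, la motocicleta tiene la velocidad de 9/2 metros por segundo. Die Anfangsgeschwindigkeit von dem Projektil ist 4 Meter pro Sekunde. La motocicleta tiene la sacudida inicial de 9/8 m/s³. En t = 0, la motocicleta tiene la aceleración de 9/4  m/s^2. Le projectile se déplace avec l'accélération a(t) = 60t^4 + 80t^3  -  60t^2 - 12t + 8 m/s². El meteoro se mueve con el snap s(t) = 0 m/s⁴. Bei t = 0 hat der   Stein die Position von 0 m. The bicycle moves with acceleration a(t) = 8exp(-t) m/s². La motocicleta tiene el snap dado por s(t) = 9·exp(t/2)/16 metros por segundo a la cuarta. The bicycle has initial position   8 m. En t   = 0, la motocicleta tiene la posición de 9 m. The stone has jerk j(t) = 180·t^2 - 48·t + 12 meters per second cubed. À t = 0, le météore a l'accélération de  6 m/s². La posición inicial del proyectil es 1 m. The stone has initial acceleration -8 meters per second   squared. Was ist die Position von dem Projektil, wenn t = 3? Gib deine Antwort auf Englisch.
To solve this, we need to take 2 integrals of our acceleration equation a(t) = 60·t^4 + 80·t^3 - 60·t^2 - 12·t + 8. Finding the integral of a(t) and using v(0) = 4: v(t) = 12·t^5 + 20·t^4 - 20·t^3 - 6·t^2 + 8·t + 4. Integrating velocity and using the initial condition x(0) = 1, we get x(t) = 2·t^6 + 4·t^5 - 5·t^4 - 2·t^3 + 4·t^2 + 4·t + 1. Using x(t) = 2·t^6 + 4·t^5 - 5·t^4 - 2·t^3 + 4·t^2 + 4·t + 1 and substituting t = 3, we find x = 2020.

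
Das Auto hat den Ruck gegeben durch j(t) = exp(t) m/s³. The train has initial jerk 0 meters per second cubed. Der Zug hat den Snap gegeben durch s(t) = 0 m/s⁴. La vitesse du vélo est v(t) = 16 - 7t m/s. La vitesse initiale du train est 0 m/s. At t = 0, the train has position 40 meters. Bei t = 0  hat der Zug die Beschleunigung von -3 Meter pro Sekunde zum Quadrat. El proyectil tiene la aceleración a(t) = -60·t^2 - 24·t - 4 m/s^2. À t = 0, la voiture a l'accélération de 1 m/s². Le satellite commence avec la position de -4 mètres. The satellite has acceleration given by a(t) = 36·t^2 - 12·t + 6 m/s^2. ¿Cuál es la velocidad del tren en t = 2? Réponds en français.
Pour résoudre ceci, nous devons prendre 3 primitives de notre équation du snap s(t) = 0. En prenant ∫s(t)dt et en appliquant j(0) = 0, nous trouvons j(t) = 0. L'intégrale du jerk, avec a(0) = -3, donne l'accélération: a(t) = -3. En intégrant l'accélération et en utilisant la condition initiale v(0) = 0, nous obtenons v(t) = -3·t. De l'équation de la vitesse v(t) = -3·t, nous substituons t = 2 pour obtenir v = -6.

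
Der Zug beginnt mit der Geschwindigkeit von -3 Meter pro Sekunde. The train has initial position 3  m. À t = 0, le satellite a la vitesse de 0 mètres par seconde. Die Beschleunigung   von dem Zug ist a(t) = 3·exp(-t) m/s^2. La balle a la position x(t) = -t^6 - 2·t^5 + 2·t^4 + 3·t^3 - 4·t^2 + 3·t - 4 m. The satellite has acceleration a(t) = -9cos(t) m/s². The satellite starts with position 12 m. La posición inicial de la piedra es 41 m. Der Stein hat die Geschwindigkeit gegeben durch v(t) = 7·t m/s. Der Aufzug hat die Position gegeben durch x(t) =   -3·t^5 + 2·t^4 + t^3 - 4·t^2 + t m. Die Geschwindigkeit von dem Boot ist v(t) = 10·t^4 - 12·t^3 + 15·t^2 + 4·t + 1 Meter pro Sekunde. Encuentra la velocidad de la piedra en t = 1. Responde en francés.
Nous avons la vitesse v(t) = 7·t. En substituant t = 1: v(1) = 7.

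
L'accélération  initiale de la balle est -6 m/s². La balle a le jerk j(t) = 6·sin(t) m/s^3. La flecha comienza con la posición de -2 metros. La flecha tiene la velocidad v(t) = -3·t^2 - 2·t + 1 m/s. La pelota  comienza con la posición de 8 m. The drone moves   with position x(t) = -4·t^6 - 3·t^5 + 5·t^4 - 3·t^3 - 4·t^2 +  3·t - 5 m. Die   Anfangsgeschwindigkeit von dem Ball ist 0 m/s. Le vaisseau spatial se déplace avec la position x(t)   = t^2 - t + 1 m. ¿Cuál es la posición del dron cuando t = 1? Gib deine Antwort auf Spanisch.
De la ecuación de la posición x(t) = -4·t^6 - 3·t^5 + 5·t^4 - 3·t^3 - 4·t^2 + 3·t - 5, sustituimos t = 1 para obtener x = -11.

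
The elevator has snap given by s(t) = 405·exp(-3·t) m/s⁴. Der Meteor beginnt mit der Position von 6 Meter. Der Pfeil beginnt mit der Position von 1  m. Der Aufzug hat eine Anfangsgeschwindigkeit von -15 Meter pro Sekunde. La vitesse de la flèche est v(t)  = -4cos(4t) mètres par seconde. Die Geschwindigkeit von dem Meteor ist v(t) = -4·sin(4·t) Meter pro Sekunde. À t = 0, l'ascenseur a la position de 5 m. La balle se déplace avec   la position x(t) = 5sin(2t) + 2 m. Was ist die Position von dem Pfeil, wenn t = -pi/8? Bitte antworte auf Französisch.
En partant de la vitesse v(t) = -4·cos(4·t), nous prenons 1 primitive. L'intégrale de la vitesse est la position. En utilisant x(0) = 1, nous obtenons x(t) = 1 - sin(4·t). Nous avons la position x(t) = 1 - sin(4·t). En substituant t = -pi/8: x(-pi/8) = 2.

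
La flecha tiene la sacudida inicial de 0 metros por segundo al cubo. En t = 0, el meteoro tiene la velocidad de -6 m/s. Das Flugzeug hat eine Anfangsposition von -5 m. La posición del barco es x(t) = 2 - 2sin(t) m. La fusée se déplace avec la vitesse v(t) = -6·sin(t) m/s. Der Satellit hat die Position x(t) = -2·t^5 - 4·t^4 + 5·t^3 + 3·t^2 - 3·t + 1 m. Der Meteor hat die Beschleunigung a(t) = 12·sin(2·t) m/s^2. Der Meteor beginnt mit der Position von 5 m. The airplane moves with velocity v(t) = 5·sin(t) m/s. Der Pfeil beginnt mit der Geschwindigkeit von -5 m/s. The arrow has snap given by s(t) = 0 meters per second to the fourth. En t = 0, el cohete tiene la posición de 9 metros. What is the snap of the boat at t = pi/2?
Starting from position x(t) = 2 - 2·sin(t), we take 4 derivatives. The derivative of position gives velocity: v(t) = -2·cos(t). Taking d/dt of v(t), we find a(t) = 2·sin(t). Differentiating acceleration, we get jerk: j(t) = 2·cos(t). Taking d/dt of j(t), we find s(t) = -2·sin(t). From the given snap equation s(t) = -2·sin(t), we substitute t = pi/2 to get s = -2.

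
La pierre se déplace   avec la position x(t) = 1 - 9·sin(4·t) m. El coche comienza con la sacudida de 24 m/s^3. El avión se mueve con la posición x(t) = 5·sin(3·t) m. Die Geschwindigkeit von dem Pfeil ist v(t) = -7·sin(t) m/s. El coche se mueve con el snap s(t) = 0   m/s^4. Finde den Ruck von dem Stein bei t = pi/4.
Ausgehend von der Position x(t) = 1 - 9·sin(4·t), nehmen wir 3 Ableitungen. Die Ableitung von der Position ergibt die Geschwindigkeit: v(t) = -36·cos(4·t). Die Ableitung von der Geschwindigkeit ergibt die Beschleunigung: a(t) = 144·sin(4·t). Durch Ableiten von der Beschleunigung erhalten wir den Ruck: j(t) = 576·cos(4·t). Wir haben den Ruck j(t) = 576·cos(4·t). Durch Einsetzen von t = pi/4: j(pi/4) = -576.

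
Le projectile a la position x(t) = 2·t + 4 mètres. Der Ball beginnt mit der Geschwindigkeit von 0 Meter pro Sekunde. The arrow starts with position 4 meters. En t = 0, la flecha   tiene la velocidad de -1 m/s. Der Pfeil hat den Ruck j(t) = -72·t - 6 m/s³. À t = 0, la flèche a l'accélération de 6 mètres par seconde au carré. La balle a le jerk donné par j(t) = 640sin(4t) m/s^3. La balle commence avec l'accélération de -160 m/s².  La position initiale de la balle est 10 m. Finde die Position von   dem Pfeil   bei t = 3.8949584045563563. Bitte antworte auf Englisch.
We need to integrate our jerk equation j(t) = -72·t - 6 3 times. Integrating jerk and using the initial condition a(0) = 6, we get a(t) = -36·t^2 - 6·t + 6. The antiderivative of acceleration, with v(0) = -1, gives velocity: v(t) = -12·t^3 - 3·t^2 + 6·t - 1. Taking ∫v(t)dt and applying x(0) = 4, we find x(t) = -3·t^4 - t^3 + 3·t^2 - t + 4. We have position x(t) = -3·t^4 - t^3 + 3·t^2 - t + 4. Substituting t = 3.8949584045563563: x(3.8949584045563563) = -703.922608800512.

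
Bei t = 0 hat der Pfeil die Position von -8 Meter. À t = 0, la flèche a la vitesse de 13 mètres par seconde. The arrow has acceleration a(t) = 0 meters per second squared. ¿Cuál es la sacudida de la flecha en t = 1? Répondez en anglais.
Starting from acceleration a(t) = 0, we take 1 derivative. Taking d/dt of a(t), we find j(t) = 0. We have jerk j(t) = 0. Substituting t = 1: j(1) = 0.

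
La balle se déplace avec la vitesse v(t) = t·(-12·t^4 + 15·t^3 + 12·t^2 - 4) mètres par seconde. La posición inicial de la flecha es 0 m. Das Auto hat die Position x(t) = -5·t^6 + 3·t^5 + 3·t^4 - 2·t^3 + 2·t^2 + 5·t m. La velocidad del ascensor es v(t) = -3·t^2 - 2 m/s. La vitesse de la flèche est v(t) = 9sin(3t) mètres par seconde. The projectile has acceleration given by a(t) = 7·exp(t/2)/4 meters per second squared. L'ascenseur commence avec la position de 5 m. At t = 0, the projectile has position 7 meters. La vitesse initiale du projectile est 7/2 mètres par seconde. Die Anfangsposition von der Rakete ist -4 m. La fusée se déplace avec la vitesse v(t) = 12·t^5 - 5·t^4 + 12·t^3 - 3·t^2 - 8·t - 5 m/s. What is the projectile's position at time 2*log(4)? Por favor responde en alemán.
Wir müssen das Integral unserer Gleichung für die Beschleunigung a(t) = 7·exp(t/2)/4 2-mal finden. Mit ∫a(t)dt und Anwendung von v(0) = 7/2, finden wir v(t) = 7·exp(t/2)/2. Die Stammfunktion von der Geschwindigkeit ist die Position. Mit x(0) = 7 erhalten wir x(t) = 7·exp(t/2). Aus der Gleichung für die Position x(t) = 7·exp(t/2), setzen wir t = 2*log(4) ein und erhalten x = 28.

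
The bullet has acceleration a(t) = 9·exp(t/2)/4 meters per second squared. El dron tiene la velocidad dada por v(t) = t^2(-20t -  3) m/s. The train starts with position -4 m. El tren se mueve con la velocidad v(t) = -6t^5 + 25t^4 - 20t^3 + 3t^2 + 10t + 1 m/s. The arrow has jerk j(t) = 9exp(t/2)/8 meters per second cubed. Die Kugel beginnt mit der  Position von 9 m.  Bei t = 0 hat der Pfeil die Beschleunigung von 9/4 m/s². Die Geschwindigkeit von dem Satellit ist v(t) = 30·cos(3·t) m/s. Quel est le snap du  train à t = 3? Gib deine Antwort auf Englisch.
To solve this, we need to take 3 derivatives of our velocity equation v(t) = -6·t^5 + 25·t^4 - 20·t^3 + 3·t^2 + 10·t + 1. Differentiating velocity, we get acceleration: a(t) = -30·t^4 + 100·t^3 - 60·t^2 + 6·t + 10. Taking d/dt of a(t), we find j(t) = -120·t^3 + 300·t^2 - 120·t + 6. Differentiating jerk, we get snap: s(t) = -360·t^2 + 600·t - 120. From the given snap equation s(t) = -360·t^2 + 600·t - 120, we substitute t = 3 to get s = -1560.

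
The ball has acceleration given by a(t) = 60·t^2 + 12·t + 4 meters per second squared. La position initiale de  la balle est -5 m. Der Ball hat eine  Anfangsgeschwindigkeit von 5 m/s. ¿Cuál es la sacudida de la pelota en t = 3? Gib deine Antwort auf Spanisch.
Para resolver esto, necesitamos tomar 1 derivada de nuestra ecuación de la aceleración a(t) = 60·t^2 + 12·t + 4. Tomando d/dt de a(t), encontramos j(t) = 120·t + 12. De la ecuación de la sacudida j(t) = 120·t + 12, sustituimos t = 3 para obtener j = 372.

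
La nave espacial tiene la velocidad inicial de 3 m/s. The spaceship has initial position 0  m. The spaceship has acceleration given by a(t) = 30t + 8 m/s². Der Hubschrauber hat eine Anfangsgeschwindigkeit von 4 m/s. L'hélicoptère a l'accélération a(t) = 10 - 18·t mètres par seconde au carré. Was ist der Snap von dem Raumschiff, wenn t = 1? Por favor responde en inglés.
We must differentiate our acceleration equation a(t) = 30·t + 8 2 times. The derivative of acceleration gives jerk: j(t) = 30. The derivative of jerk gives snap: s(t) = 0. From the given snap equation s(t) = 0, we substitute t = 1 to get s = 0.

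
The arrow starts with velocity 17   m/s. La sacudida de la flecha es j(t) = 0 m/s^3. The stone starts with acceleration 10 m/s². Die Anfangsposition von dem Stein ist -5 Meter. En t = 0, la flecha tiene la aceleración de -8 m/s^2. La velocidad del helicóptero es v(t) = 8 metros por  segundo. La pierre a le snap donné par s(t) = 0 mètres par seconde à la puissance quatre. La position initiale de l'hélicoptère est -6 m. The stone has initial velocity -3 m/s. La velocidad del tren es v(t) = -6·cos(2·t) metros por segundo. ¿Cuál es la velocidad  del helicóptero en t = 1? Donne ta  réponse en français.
De l'équation de la vitesse v(t) = 8, nous substituons t = 1 pour obtenir v = 8.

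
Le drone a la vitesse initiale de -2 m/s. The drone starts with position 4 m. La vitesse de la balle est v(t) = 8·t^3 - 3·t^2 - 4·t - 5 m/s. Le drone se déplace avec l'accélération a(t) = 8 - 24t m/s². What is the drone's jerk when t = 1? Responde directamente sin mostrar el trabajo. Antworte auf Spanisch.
La sacudida en t = 1 es j = -24.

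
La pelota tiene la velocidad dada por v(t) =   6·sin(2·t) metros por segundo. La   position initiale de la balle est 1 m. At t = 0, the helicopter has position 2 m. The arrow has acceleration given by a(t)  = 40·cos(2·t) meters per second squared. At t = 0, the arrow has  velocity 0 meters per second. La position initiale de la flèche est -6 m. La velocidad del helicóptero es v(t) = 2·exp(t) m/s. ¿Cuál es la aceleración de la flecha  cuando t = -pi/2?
De la ecuación de la aceleración a(t) = 40·cos(2·t), sustituimos t = -pi/2 para obtener a = -40.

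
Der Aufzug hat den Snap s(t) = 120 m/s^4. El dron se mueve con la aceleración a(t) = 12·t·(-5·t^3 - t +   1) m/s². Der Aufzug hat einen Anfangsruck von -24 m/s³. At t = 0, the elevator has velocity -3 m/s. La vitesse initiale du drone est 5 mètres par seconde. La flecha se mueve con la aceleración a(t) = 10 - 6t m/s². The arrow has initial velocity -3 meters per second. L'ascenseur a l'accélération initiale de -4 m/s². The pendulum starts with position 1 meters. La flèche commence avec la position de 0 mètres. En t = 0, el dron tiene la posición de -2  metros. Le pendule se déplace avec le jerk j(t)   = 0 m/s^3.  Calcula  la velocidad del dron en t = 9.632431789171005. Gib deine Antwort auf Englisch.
To solve this, we need to take 1 antiderivative of our acceleration equation a(t) = 12·t·(-5·t^3 - t + 1). Finding the integral of a(t) and using v(0) = 5: v(t) = -12·t^5 - 4·t^3 + 6·t^2 + 5. We have velocity v(t) = -12·t^5 - 4·t^3 + 6·t^2 + 5. Substituting t = 9.632431789171005: v(9.632431789171005) = -998100.012034685.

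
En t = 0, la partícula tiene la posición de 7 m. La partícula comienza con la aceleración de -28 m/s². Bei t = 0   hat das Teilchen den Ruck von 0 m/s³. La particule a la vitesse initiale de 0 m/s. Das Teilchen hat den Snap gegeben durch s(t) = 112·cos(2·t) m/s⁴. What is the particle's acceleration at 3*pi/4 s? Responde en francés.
Pour résoudre ceci, nous devons prendre 2 primitives de notre équation du snap s(t) = 112·cos(2·t). En intégrant le snap et en utilisant la condition initiale j(0) = 0, nous obtenons j(t) = 56·sin(2·t). L'intégrale du jerk est l'accélération. En utilisant a(0) = -28, nous obtenons a(t) = -28·cos(2·t). En utilisant a(t) = -28·cos(2·t) et en substituant t = 3*pi/4, nous trouvons a = 0.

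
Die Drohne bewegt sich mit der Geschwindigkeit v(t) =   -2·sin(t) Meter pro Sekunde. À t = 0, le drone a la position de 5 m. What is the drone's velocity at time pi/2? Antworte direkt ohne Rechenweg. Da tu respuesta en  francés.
v(pi/2) = -2.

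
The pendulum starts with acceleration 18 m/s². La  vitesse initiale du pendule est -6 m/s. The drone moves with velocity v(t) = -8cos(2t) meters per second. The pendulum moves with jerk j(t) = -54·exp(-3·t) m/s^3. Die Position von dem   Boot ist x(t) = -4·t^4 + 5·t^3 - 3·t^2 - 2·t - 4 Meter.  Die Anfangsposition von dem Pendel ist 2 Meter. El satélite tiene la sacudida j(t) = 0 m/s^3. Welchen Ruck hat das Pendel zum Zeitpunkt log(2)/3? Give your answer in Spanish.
De la ecuación de la sacudida j(t) = -54·exp(-3·t), sustituimos t = log(2)/3 para obtener j = -27.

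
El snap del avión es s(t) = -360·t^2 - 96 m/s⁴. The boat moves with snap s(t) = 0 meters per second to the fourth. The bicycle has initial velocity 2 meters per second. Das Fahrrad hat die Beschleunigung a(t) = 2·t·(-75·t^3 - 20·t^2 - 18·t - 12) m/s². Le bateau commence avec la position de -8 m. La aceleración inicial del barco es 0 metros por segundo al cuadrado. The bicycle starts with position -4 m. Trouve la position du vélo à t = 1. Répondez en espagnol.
Debemos encontrar la integral de nuestra ecuación de la aceleración a(t) = 2·t·(-75·t^3 - 20·t^2 - 18·t - 12) 2 veces. La antiderivada de la aceleración es la velocidad. Usando v(0) = 2, obtenemos v(t) = -30·t^5 - 10·t^4 - 12·t^3 - 12·t^2 + 2. Tomando ∫v(t)dt y aplicando x(0) = -4, encontramos x(t) = -5·t^6 - 2·t^5 - 3·t^4 - 4·t^3 + 2·t - 4. De la ecuación de la posición x(t) = -5·t^6 - 2·t^5 - 3·t^4 - 4·t^3 + 2·t - 4, sustituimos t = 1 para obtener x = -16.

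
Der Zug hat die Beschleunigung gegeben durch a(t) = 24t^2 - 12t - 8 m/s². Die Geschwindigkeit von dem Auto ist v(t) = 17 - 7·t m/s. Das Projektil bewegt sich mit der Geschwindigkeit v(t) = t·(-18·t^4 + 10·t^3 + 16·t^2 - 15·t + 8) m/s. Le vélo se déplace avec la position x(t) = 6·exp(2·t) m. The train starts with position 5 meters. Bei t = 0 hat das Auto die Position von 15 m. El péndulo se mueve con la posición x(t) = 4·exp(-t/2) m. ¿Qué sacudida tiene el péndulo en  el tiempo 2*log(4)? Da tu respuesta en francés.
Nous devons dériver notre équation de la position x(t) = 4·exp(-t/2) 3 fois. En prenant d/dt de x(t), nous trouvons v(t) = -2·exp(-t/2). En dérivant la vitesse, nous obtenons l'accélération: a(t) = exp(-t/2). En prenant d/dt de a(t), nous trouvons j(t) = -exp(-t/2)/2. En utilisant j(t) = -exp(-t/2)/2 et en substituant t = 2*log(4), nous trouvons j = -1/8.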